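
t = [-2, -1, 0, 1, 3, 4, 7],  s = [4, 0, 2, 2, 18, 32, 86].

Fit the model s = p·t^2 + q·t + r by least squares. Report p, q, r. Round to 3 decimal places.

The normal equations are: 2756·p + 426·q + 80·r = 4906;  426·p + 80·q + 12·r = 778;  80·p + 12·q + 7·r = 144.
Solving the 3×3 system (Gaussian elimination) gives p = 70577/45521, q = 63799/45521, r = 2924/6503.

p = 1.550, q = 1.402, r = 0.450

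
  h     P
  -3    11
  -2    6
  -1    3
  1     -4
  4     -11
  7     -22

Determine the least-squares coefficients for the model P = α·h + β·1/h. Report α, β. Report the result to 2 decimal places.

Forming XᵀX = [[80, 6]; [6, 17245/7056]] and XᵀP = [-250, -1643/84]ᵀ gives XᵀX·[α, β]ᵀ = XᵀP.
det = 80·(17245/7056) − 6² = 70349/441.
α = ((-250)·(17245/7056) − 6·(-1643/84))/(70349/441) = -1741589/562792; β = (80·(-1643/84) − 6·(-250))/(70349/441) = -28560/70349.

α = -3.09, β = -0.41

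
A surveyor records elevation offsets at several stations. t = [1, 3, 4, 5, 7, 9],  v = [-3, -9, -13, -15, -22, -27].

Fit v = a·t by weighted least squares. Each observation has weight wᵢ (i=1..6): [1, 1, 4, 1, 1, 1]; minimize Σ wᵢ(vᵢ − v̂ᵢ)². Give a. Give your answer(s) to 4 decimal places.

a = -3.1004

XᵀWX·[a]ᵀ = XᵀWv reads: 229·a = -710.
(Σwᵢ·t·t = 229, Σwᵢ·t·v = -710.)
Hence a = -710 / 229 ≈ -3.10044.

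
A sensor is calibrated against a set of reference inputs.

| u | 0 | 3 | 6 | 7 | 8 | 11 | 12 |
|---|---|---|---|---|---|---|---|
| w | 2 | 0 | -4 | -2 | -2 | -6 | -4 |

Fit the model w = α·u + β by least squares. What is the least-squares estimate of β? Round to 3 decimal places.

Compute the Gram sums: Σu·u = 423, Σu = 47, Σ1 = 7.
Right-hand side: Σu·w = -168, Σw = -16.
det = 423·7 − 47² = 752.
α = ((-168)·7 − 47·(-16))/752 = -53/94; β = (423·(-16) − 47·(-168))/752 = 3/2.

β = 1.500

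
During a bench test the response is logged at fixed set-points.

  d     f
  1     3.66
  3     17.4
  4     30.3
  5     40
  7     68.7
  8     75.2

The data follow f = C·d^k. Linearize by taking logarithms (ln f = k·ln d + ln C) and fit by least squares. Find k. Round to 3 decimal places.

Let Y = ln f. Fitting Y = k·ln d + ln C by least squares:
Σln d = 8.1197, Σ(ln d)² = 13.8297, Σln f = 19.8039, Σln d·ln f = 31.0182.
Equations: 13.8297·k + 8.1197·ln C = 31.0182;  8.1197·k + 6·ln C = 19.8039.
Slope k = (n·Σln d·ln f − Σln d·Σln f)/(n·Σ(ln d)² − (Σln d)²) = (6·31.0182 − 8.1197·19.8039)/17.0487 = 1.48446; ln C = (Σln f − k·Σln d)/n = 1.29175.

k = 1.484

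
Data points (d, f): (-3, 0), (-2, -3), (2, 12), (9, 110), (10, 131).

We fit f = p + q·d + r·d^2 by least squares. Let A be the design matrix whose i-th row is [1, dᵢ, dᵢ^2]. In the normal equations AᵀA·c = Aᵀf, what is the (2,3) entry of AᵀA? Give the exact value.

Row 2 ↔ basis d, column 3 ↔ basis d^2, so (AᵀA)_{2,3} = Σᵢ (d)·(d^2) = (-3)·(9) + (-2)·(4) + (2)·(4) + (9)·(81) + (10)·(100) = 1702.

1702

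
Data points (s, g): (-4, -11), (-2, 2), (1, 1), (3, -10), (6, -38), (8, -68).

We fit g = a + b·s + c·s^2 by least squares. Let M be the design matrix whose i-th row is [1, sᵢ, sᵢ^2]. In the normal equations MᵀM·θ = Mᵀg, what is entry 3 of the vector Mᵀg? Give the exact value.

-5977

Entry 3 ↔ basis s^2, so (Mᵀg)_{3} = Σᵢ (s^2)·gᵢ = (16)·(-11) + (4)·(2) + (1)·(1) + (9)·(-10) + (36)·(-38) + (64)·(-68) = -5977.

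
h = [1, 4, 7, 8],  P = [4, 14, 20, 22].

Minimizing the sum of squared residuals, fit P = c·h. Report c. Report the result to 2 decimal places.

With design matrix M, MᵀM = [[130]] and MᵀP = [376]ᵀ.
c = 376/130 = 2.89231.

c = 2.89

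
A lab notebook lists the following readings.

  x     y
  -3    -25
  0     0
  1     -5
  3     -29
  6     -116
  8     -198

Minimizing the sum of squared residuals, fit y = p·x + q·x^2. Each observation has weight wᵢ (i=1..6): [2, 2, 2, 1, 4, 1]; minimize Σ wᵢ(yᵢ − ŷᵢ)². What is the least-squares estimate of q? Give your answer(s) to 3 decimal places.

q = -3.016

The normal system MᵀWM·[p, q]ᵀ = MᵀWy is [[237, 1351]; [1351, 9525]]·[p, q]ᵀ = [-4315, -30097]ᵀ.
Eliminating q: 9525·(row 1) − 1351·(row 2) gives 432224·p = 9525·(-4315) − 1351·(-30097) = -439328, so p = -13729/13507.
Then q = ((-30097) − 1351·(-13729/13507))/9525 = -40732/13507.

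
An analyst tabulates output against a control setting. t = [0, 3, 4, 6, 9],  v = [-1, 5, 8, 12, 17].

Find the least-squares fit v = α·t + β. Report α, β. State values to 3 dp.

XᵀX·[α, β]ᵀ = Xᵀv reads: 142·α + 22·β = 272;  22·α + 5·β = 41.
(Σt·t = 142, Σt = 22, Σ1 = 5, Σt·v = 272, Σv = 41.)
Eliminating β: 5·(row 1) − 22·(row 2) gives 226·α = 5·272 − 22·41 = 458, so α = 229/113.
Then β = (41 − 22·(229/113))/5 = -81/113.

α = 2.027, β = -0.717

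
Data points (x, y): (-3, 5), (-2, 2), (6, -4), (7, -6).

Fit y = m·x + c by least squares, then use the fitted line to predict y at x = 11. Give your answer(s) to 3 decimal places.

With design matrix A, AᵀA = [[98, 8]; [8, 4]] and Aᵀy = [-85, -3]ᵀ.
Δ = 98·4 − 8² = 328.
m = ((-85)·4 − 8·(-3))/328 = -79/82; c = (98·(-3) − 8·(-85))/328 = 193/164.
At x = 11: ŷ = (-79/82)·(11) + (193/164)·(1) = -1545/164.

ŷ = -9.421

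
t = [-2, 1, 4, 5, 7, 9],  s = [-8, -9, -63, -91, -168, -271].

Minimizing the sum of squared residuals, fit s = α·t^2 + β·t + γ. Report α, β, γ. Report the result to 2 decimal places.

Compute the Gram sums: Σt^2·t^2 = 9860, Σt^2·t = 1254, Σt^2 = 176, Σt·t = 176, Σt = 24, Σ1 = 6.
And Σt^2·s = -33507, Σt·s = -4315, Σs = -610.
Solving the 3×3 system (Gaussian elimination) gives α = -65353/21986, β = -65995/21986, γ = -27121/10993.

α = -2.97, β = -3.00, γ = -2.47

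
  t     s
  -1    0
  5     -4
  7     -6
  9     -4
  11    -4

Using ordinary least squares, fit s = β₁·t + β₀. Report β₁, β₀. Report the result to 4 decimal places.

Entries of AᵀA: Σt·t = 277, Σt = 31, Σ1 = 5.
For Aᵀs: Σt·s = -142, Σs = -18.
Δ = 277·5 − 31² = 424.
β₁ = ((-142)·5 − 31·(-18))/424 = -19/53; β₀ = (277·(-18) − 31·(-142))/424 = -73/53.

β₁ = -0.3585, β₀ = -1.3774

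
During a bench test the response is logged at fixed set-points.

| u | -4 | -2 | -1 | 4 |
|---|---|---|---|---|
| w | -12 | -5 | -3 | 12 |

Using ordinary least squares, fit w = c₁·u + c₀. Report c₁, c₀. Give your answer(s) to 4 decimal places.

c₁ = 2.9640, c₀ = 0.2230

With design matrix M, MᵀM = [[37, -3]; [-3, 4]] and Mᵀw = [109, -8]ᵀ.
Δ = 37·4 − (-3)² = 139.
c₁ = (109·4 − (-3)·(-8))/139 = 412/139; c₀ = (37·(-8) − (-3)·109)/139 = 31/139.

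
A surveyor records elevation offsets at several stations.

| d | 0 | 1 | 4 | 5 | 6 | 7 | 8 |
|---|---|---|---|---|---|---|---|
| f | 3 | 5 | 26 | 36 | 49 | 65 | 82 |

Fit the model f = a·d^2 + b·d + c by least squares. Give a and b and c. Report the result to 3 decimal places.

From the data, Σd^2·d^2 = 8675, Σd^2·d = 1261, Σd^2 = 191, Σd·d = 191, Σd = 31, Σ1 = 7.
Moment sums: Σd^2·f = 11518, Σd·f = 1694, Σf = 266.
MᵀM·[a, b, c]ᵀ = Mᵀf becomes [[8675, 1261, 191]; [1261, 191, 31]; [191, 31, 7]]·[a, b, c]ᵀ = [11518, 1694, 266]ᵀ.
Solving the 3×3 system (Gaussian elimination) gives a = 8522/7987, b = 10862/7987, c = 22874/7987.

a = 1.067, b = 1.360, c = 2.864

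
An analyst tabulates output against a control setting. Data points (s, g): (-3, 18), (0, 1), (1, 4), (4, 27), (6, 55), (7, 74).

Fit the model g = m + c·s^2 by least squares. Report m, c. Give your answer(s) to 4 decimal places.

m = 2.8279, c = 1.4598

The normal system MᵀM·[m, c]ᵀ = Mᵀg is [[6, 111]; [111, 4035]]·[m, c]ᵀ = [179, 6204]ᵀ.
Δ = 6·4035 − 111² = 11889.
m = (179·4035 − 111·6204)/11889 = 11207/3963; c = (6·6204 − 111·179)/11889 = 5785/3963.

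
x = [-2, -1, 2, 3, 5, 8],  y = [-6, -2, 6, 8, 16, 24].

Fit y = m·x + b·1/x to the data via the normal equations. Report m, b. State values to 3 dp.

m = 3.059, b = -0.894

The normal system MᵀM·[m, b]ᵀ = Mᵀy is [[107, 6]; [6, 24001/14400]]·[m, b]ᵀ = [322, 253/15]ᵀ.
Determinant 107·(24001/14400) − 6² = 2049707/14400.
m = (322·(24001/14400) − 6·(253/15))/(2049707/14400) = 6271042/2049707; b = (107·(253/15) − 6·322)/(2049707/14400) = -1832640/2049707.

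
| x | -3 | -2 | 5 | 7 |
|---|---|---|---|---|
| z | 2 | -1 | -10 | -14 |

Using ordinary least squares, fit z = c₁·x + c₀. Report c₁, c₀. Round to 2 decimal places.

Normal-equation sums: Σx·x = 87, Σx = 7, Σ1 = 4.
Right-hand side: Σx·z = -152, Σz = -23.
So AᵀA·[c₁, c₀]ᵀ = Aᵀz: [[87, 7]; [7, 4]]·[c₁, c₀]ᵀ = [-152, -23]ᵀ.
Eliminating c₀: 4·(row 1) − 7·(row 2) gives 299·c₁ = 4·(-152) − 7·(-23) = -447, so c₁ = -447/299.
Then c₀ = ((-23) − 7·(-447/299))/4 = -937/299.

c₁ = -1.49, c₀ = -3.13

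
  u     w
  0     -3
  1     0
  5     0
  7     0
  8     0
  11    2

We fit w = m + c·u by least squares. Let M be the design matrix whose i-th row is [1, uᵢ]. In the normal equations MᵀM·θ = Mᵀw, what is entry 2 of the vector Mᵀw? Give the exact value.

22

Entry 2 ↔ basis u, so (Mᵀw)_{2} = Σᵢ (u)·wᵢ = (0)·(-3) + (1)·(0) + (5)·(0) + (7)·(0) + (8)·(0) + (11)·(2) = 22.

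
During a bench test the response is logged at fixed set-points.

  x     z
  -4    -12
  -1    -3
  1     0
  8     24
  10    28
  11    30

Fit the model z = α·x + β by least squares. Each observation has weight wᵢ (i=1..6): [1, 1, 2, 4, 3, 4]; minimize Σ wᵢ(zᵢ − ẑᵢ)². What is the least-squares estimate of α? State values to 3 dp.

Entries of AᵀWA: Σwᵢ·x·x = 1059, Σwᵢ·x = 103, Σwᵢ·1 = 15.
Moment sums: Σwᵢ·x·z = 2979, Σwᵢ·z = 285.
Δ = 1059·15 − 103² = 5276.
α = (2979·15 − 103·285)/5276 = 7665/2638; β = (1059·285 − 103·2979)/5276 = -2511/2638.

α = 2.906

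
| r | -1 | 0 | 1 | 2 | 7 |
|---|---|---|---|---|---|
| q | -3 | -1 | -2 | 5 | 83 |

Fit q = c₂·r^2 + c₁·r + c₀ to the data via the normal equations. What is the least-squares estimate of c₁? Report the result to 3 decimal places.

Compute the Gram sums: Σr^2·r^2 = 2419, Σr^2·r = 351, Σr^2 = 55, Σr·r = 55, Σr = 9, Σ1 = 5.
For Xᵀq: Σr^2·q = 4082, Σr·q = 592, Σq = 82.
Solving the 3×3 system (Gaussian elimination) gives c₂ = 14244/8599, c₁ = 5977/8599, c₀ = -26419/8599.

c₁ = 0.695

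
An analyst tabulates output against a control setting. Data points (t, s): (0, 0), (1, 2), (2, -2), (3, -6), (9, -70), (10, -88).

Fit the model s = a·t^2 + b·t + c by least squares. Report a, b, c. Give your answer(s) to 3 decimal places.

a = -0.965, b = 0.797, c = 0.705

Normal-equation sums: Σt^2·t^2 = 16659, Σt^2·t = 1765, Σt^2 = 195, Σt·t = 195, Σt = 25, Σ1 = 6.
For Xᵀs: Σt^2·s = -14530, Σt·s = -1530, Σs = -164.
Inverting the 3×3 Gram matrix, [a, b, c]ᵀ = [-8765/9084, 2413/3028, 1601/2271]ᵀ.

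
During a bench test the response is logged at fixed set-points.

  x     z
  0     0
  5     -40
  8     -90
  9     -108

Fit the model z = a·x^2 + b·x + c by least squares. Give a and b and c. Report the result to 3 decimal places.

Entries of MᵀM: Σx^2·x^2 = 11282, Σx^2·x = 1366, Σx^2 = 170, Σx·x = 170, Σx = 22, Σ1 = 4.
Moment sums: Σx^2·z = -15508, Σx·z = -1892, Σz = -238.
Row-reducing yields a = -541/543, b = -1702/543, c = 15/181.

a = -0.996, b = -3.134, c = 0.083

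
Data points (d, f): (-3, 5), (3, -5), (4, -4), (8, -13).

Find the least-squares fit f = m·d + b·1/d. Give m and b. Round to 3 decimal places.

Compute the Gram sums: Σd·d = 98, Σd·1/d = 4, Σ1/d·1/d = 173/576.
Moment sums: Σd·f = -150, Σ1/d·f = -143/24.
AᵀA·[m, b]ᵀ = Aᵀf becomes [[98, 4]; [4, 173/576]]·[m, b]ᵀ = [-150, -143/24]ᵀ.
Determinant 98·(173/576) − 4² = 3869/288.
m = ((-150)·(173/576) − 4·(-143/24))/(3869/288) = -6111/3869; b = (98·(-143/24) − 4·(-150))/(3869/288) = 4632/3869.

m = -1.579, b = 1.197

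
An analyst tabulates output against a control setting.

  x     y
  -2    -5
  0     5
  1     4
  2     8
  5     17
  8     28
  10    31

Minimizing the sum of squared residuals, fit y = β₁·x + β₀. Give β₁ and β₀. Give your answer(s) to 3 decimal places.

β₁ = 3.001, β₀ = 2.281

Forming AᵀA = [[198, 24]; [24, 7]] and Aᵀy = [649, 88]ᵀ gives AᵀA·[β₁, β₀]ᵀ = Aᵀy.
Δ = 198·7 − 24² = 810.
β₁ = (649·7 − 24·88)/810 = 2431/810; β₀ = (198·88 − 24·649)/810 = 308/135.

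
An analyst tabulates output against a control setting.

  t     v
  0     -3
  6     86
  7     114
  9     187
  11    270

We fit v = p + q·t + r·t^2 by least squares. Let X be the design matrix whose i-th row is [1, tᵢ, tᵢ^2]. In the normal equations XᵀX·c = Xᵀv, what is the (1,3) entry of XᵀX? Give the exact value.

Row 1 ↔ basis 1, column 3 ↔ basis t^2, so (XᵀX)_{1,3} = Σᵢ t^2 = (1)·(0) + (1)·(36) + (1)·(49) + (1)·(81) + (1)·(121) = 287.

287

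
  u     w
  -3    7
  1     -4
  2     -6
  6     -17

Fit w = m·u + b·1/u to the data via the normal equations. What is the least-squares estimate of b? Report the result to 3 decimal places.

With design matrix A, AᵀA = [[50, 4]; [4, 25/18]] and Aᵀw = [-139, -73/6]ᵀ.
Δ = 50·(25/18) − 4² = 481/9.
m = ((-139)·(25/18) − 4·(-73/6))/(481/9) = -2599/962; b = (50·(-73/6) − 4·(-139))/(481/9) = -471/481.

b = -0.979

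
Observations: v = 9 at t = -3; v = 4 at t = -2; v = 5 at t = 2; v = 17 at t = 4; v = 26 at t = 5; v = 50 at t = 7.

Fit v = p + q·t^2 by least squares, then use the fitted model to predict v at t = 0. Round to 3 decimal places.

v̂ = 0.395

With design matrix M, MᵀM = [[6, 107]; [107, 3395]] and Mᵀv = [111, 3489]ᵀ.
Eliminating q: 3395·(row 1) − 107·(row 2) gives 8921·p = 3395·111 − 107·3489 = 3522, so p = 3522/8921.
Then q = (3489 − 107·(3522/8921))/3395 = 9057/8921.
At t = 0: v̂ = (3522/8921)·(1) + (9057/8921)·(0) = 3522/8921.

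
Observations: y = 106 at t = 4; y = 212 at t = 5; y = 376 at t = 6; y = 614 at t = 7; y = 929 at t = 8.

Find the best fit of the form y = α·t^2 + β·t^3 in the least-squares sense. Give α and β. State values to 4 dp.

The normal equations are: 8674·α + 61500·β = 110074;  61500·α + 446170·β = 800750.
(Σt^2·t^2 = 8674, Σt^2·t^3 = 61500, Σt^3·t^3 = 446170, Σt^2·y = 110074, Σt^3·y = 800750.)
Eliminating β: 446170·(row 1) − 61500·(row 2) gives 87828580·α = 446170·110074 − 61500·800750 = -134408420, so α = -6720421/4391429.
Then β = (800750 − 61500·(-6720421/4391429))/446170 = 8807725/4391429.

α = -1.5303, β = 2.0057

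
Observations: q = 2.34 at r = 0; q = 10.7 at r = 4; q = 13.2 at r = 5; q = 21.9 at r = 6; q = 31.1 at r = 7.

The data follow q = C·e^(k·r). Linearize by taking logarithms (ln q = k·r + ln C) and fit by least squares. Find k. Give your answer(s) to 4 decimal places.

Taking logs, ln q = k·r + ln C, so regress ln q on r.
Σr = 22.0000, Σ(r)² = 126.0000, Σln q = 12.3243, Σr·ln q = 64.9614.
Equations: 126.0000·k + 22.0000·ln C = 64.9614;  22.0000·k + 5·ln C = 12.3243.
Solving (det = 146.0000): k = 0.36762, ln C = 0.84734.

k = 0.3676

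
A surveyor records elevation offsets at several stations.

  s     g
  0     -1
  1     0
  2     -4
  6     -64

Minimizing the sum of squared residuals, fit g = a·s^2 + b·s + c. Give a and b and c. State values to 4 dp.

a = -2.2572, b = 3.0310, c = -0.9335

Sums needed: Σs^2·s^2 = 1313, Σs^2·s = 225, Σs^2 = 41, Σs·s = 41, Σs = 9, Σ1 = 4.
Moment sums: Σs^2·g = -2320, Σs·g = -392, Σg = -69.
So AᵀA·[a, b, c]ᵀ = Aᵀg: [[1313, 225, 41]; [225, 41, 9]; [41, 9, 4]]·[a, b, c]ᵀ = [-2320, -392, -69]ᵀ.
Row-reducing yields a = -1018/451, b = 1367/451, c = -421/451.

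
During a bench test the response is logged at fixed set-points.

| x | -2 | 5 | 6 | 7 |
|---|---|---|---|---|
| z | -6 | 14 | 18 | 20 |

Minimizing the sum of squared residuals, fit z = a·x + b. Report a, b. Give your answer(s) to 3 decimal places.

Sums needed: Σx·x = 114, Σx = 16, Σ1 = 4.
Moment sums: Σx·z = 330, Σz = 46.
Determinant 114·4 − 16² = 200.
a = (330·4 − 16·46)/200 = 73/25; b = (114·46 − 16·330)/200 = -9/50.

a = 2.920, b = -0.180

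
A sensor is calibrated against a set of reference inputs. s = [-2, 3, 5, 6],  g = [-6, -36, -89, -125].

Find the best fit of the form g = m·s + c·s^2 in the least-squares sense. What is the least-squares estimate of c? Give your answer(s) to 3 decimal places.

c = -2.972

The normal system XᵀX·[m, c]ᵀ = Xᵀg is [[74, 360]; [360, 2018]]·[m, c]ᵀ = [-1291, -7073]ᵀ.
Δ = 74·2018 − 360² = 19732.
m = ((-1291)·2018 − 360·(-7073))/19732 = -29479/9866; c = (74·(-7073) − 360·(-1291))/19732 = -29321/9866.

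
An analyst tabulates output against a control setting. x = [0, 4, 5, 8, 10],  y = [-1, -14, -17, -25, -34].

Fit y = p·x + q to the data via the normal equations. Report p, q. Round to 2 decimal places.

Forming MᵀM = [[205, 27]; [27, 5]] and Mᵀy = [-681, -91]ᵀ gives MᵀM·[p, q]ᵀ = Mᵀy.
Δ = 205·5 − 27² = 296.
p = ((-681)·5 − 27·(-91))/296 = -237/74; q = (205·(-91) − 27·(-681))/296 = -67/74.

p = -3.20, q = -0.91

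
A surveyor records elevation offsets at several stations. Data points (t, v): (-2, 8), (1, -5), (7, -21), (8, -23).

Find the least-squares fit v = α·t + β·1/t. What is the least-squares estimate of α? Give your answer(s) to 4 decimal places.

Forming XᵀX = [[118, 4]; [4, 4033/3136]] and Xᵀv = [-352, -119/8]ᵀ gives XᵀX·[α, β]ᵀ = Xᵀv.
det = 118·(4033/3136) − 4² = 212859/1568.
α = ((-352)·(4033/3136) − 4·(-119/8))/(212859/1568) = -205504/70953; β = (118·(-119/8) − 4·(-352))/(212859/1568) = -181496/70953.

α = -2.8963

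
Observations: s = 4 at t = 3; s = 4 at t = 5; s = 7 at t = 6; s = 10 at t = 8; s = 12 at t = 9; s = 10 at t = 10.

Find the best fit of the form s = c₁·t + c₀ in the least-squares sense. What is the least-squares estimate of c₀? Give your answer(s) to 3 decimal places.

Normal-equation sums: Σt·t = 315, Σt = 41, Σ1 = 6.
For Mᵀs: Σt·s = 362, Σs = 47.
Normal equations: [[315, 41]; [41, 6]]·[c₁, c₀]ᵀ = [362, 47]ᵀ.
Eliminating c₀: 6·(row 1) − 41·(row 2) gives 209·c₁ = 6·362 − 41·47 = 245, so c₁ = 245/209.
Then c₀ = (47 − 41·(245/209))/6 = -37/209.

c₀ = -0.177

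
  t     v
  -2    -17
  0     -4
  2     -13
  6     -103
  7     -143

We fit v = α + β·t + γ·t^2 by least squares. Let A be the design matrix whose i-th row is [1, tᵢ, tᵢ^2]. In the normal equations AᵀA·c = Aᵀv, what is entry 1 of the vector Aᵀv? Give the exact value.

-280

Entry 1 ↔ basis 1, so (Aᵀv)_{1} = Σᵢ vᵢ = (1)·(-17) + (1)·(-4) + (1)·(-13) + (1)·(-103) + (1)·(-143) = -280.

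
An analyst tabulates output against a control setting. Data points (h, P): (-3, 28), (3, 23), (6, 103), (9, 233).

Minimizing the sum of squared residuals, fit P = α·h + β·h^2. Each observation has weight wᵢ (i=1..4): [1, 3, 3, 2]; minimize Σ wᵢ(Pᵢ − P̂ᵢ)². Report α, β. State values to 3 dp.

α = -0.747, β = 2.963

Forming MᵀWM = [[306, 2160]; [2160, 17334]] and MᵀWP = [6171, 49743]ᵀ gives MᵀWM·[α, β]ᵀ = MᵀWP.
Determinant 306·17334 − 2160² = 638604.
α = (6171·17334 − 2160·49743)/638604 = -109/146; β = (306·49743 − 2160·6171)/638604 = 3893/1314.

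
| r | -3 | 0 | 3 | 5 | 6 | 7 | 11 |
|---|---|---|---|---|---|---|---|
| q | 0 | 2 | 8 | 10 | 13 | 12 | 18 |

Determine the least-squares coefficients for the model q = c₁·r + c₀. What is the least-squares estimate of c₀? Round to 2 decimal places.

Entries of XᵀX: Σr·r = 249, Σr = 29, Σ1 = 7.
And Σr·q = 434, Σq = 63.
So XᵀX·[c₁, c₀]ᵀ = Xᵀq: [[249, 29]; [29, 7]]·[c₁, c₀]ᵀ = [434, 63]ᵀ.
det = 249·7 − 29² = 902.
c₁ = (434·7 − 29·63)/902 = 1211/902; c₀ = (249·63 − 29·434)/902 = 3101/902.

c₀ = 3.44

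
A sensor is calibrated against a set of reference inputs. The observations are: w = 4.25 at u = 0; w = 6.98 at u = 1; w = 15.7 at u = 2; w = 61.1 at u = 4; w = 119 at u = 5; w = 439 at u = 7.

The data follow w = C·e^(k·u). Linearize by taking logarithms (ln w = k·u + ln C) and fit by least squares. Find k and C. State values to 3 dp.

k = 0.675, C = 3.986

Linearized form: ln w = k·u + ln C. From the 6 transformed points,
AᵀA = [[95.0000, 19.0000]; [19.0000, 6]], rhs = [90.3875, 21.1198]ᵀ  (here Σu = 19.0000, Σ(u)² = 95.0000, Σln w = 21.1198, Σu·ln w = 90.3875).
Slope k = (n·Σu·ln w − Σu·Σln w)/(n·Σ(u)² − (Σu)²) = (6·90.3875 − 19.0000·21.1198)/209.0000 = 0.67488; ln C = (Σln w − k·Σu)/n = 1.38284, so C = exp(1.38284) = 3.98622.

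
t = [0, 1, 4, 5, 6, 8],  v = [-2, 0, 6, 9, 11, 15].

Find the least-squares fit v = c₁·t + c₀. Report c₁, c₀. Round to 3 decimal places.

c₁ = 2.152, c₀ = -2.109

From the data, Σt·t = 142, Σt = 24, Σ1 = 6.
Moment sums: Σt·v = 255, Σv = 39.
MᵀM·[c₁, c₀]ᵀ = Mᵀv becomes [[142, 24]; [24, 6]]·[c₁, c₀]ᵀ = [255, 39]ᵀ.
Eliminating c₀: 6·(row 1) − 24·(row 2) gives 276·c₁ = 6·255 − 24·39 = 594, so c₁ = 99/46.
Then c₀ = (39 − 24·(99/46))/6 = -97/46.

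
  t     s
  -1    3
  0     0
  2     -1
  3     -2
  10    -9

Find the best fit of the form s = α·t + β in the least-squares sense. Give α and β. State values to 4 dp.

α = -1.0134, β = 1.0374

The normal equations are: 114·α + 14·β = -101;  14·α + 5·β = -9.
(Σt·t = 114, Σt = 14, Σ1 = 5, Σt·s = -101, Σs = -9.)
Determinant 114·5 − 14² = 374.
α = ((-101)·5 − 14·(-9))/374 = -379/374; β = (114·(-9) − 14·(-101))/374 = 194/187.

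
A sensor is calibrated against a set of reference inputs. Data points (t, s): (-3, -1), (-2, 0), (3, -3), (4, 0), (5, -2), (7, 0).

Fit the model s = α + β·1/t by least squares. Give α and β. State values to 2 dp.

With design matrix X, XᵀX = [[6, 13/140]; [13/140, 104981/176400]] and Xᵀs = [-6, -16/15]ᵀ.
Determinant 6·(104981/176400) − (13/140)² = 41891/11760.
α = ((-6)·(104981/176400) − (13/140)·(-16/15))/(41891/11760) = -204138/209455; β = (6·(-16/15) − (13/140)·(-6))/(41891/11760) = -68712/41891.

α = -0.97, β = -1.64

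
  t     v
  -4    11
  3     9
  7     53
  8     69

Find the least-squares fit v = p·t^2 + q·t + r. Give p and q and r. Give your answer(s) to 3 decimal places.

p = 1.024, q = 0.741, r = -2.421

Forming MᵀM = [[6834, 818, 138]; [818, 138, 14]; [138, 14, 4]] and Mᵀv = [7270, 906, 142]ᵀ gives MᵀM·[p, q, r]ᵀ = Mᵀv.
Solving the 3×3 system (Gaussian elimination) gives p = 18501/18068, q = 13393/18068, r = -21873/9034.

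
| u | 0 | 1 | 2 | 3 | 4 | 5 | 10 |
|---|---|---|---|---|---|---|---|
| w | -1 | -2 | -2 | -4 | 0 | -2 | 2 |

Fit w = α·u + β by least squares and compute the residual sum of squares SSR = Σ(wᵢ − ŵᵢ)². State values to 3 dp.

From the data, Σu·u = 155, Σu = 25, Σ1 = 7.
And Σu·w = -8, Σw = -9.
Normal equations: [[155, 25]; [25, 7]]·[α, β]ᵀ = [-8, -9]ᵀ.
Eliminating β: 7·(row 1) − 25·(row 2) gives 460·α = 7·(-8) − 25·(-9) = 169, so α = 169/460.
Then β = ((-9) − 25·(169/460))/7 = -239/92.
Residuals: 147/92, 53/230, -63/460, -288/115, 519/460, -57/46, 85/92; SSR = 5777/460.

SSR = 12.559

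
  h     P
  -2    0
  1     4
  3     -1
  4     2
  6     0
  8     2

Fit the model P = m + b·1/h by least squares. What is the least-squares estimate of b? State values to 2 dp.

Compute the Gram sums: Σ1 = 6, Σ1/h = 11/8, Σ1/h·1/h = 845/576.
For XᵀP: ΣP = 7, Σ1/h·P = 53/12.
Normal equations: [[6, 11/8]; [11/8, 845/576]]·[m, b]ᵀ = [7, 53/12]ᵀ.
Eliminating b: (845/576)·(row 1) − (11/8)·(row 2) gives (1327/192)·m = (845/576)·7 − (11/8)·(53/12) = 2417/576, so m = 2417/3981.
Then b = ((53/12) − (11/8)·(2417/3981))/(845/576) = 3240/1327.

b = 2.44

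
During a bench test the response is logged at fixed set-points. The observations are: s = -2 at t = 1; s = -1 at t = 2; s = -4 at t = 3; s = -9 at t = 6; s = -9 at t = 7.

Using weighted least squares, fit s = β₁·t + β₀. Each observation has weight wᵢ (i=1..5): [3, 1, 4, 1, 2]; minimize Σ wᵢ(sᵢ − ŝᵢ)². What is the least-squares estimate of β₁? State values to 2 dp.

Entries of AᵀWA: Σwᵢ·t·t = 177, Σwᵢ·t = 37, Σwᵢ·1 = 11.
For AᵀWs: Σwᵢ·t·s = -236, Σwᵢ·s = -50.
AᵀWA·[β₁, β₀]ᵀ = AᵀWs becomes [[177, 37]; [37, 11]]·[β₁, β₀]ᵀ = [-236, -50]ᵀ.
Δ = 177·11 − 37² = 578.
β₁ = ((-236)·11 − 37·(-50))/578 = -373/289; β₀ = (177·(-50) − 37·(-236))/578 = -59/289.

β₁ = -1.29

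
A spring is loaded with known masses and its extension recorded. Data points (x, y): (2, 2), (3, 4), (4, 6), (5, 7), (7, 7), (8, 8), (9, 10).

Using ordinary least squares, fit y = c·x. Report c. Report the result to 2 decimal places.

Setting ∂/∂c … = 0 gives: 248·c = 278.
Hence c = 278 / 248 ≈ 1.12097.

c = 1.12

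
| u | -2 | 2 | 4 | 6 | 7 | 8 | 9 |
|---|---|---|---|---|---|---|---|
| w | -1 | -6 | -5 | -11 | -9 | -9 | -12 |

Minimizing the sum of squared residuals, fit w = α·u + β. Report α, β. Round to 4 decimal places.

The normal system MᵀM·[α, β]ᵀ = Mᵀw is [[254, 34]; [34, 7]]·[α, β]ᵀ = [-339, -53]ᵀ.
Eliminating β: 7·(row 1) − 34·(row 2) gives 622·α = 7·(-339) − 34·(-53) = -571, so α = -571/622.
Then β = ((-53) − 34·(-571/622))/7 = -968/311.

α = -0.9180, β = -3.1125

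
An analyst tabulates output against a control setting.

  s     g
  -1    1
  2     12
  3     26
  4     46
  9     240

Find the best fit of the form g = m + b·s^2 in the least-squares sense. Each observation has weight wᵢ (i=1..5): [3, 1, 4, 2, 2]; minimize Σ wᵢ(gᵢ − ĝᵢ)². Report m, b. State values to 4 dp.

Compute the Gram sums: Σwᵢ·1 = 12, Σwᵢ·s^2 = 237, Σwᵢ·s^2·s^2 = 13977.
And Σwᵢ·g = 691, Σwᵢ·s^2·g = 41339.
AᵀWA·[m, b]ᵀ = AᵀWg becomes [[12, 237]; [237, 13977]]·[m, b]ᵀ = [691, 41339]ᵀ.
Eliminating b: 13977·(row 1) − 237·(row 2) gives 111555·m = 13977·691 − 237·41339 = -139236, so m = -46412/37185.
Then b = (41339 − 237·(-46412/37185))/13977 = 110767/37185.

m = -1.2481, b = 2.9788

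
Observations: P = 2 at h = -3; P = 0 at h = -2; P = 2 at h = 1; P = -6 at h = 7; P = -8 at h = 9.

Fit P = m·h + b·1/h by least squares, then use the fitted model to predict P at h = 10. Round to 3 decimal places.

Normal-equation sums: Σh·h = 144, Σh·1/h = 5, Σ1/h·1/h = 22129/15876.
And Σh·P = -118, Σ1/h·P = -26/63.
Δ = 144·(22129/15876) − 5² = 77491/441.
m = ((-118)·(22129/15876) − 5·(-26/63))/(77491/441) = -1289231/1394838; b = (144·(-26/63) − 5·(-118))/(77491/441) = 233982/77491.
At h = 10: P̂ = (-1289231/1394838)·(10) + (233982/77491)·(1/10) = -31177856/3487095.

P̂ = -8.941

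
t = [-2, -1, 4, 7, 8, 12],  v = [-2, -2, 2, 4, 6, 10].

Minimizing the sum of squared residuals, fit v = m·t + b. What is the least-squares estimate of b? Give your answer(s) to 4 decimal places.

b = -0.9910

The normal system AᵀA·[m, b]ᵀ = Aᵀv is [[278, 28]; [28, 6]]·[m, b]ᵀ = [210, 18]ᵀ.
Eliminating b: 6·(row 1) − 28·(row 2) gives 884·m = 6·210 − 28·18 = 756, so m = 189/221.
Then b = (18 − 28·(189/221))/6 = -219/221.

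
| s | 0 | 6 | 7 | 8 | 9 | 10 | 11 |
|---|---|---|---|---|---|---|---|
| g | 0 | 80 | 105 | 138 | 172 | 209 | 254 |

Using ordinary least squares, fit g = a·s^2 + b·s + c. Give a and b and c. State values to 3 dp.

a = 1.961, b = 1.435, c = 0.059

Normal-equation sums: Σs^2·s^2 = 38995, Σs^2·s = 4131, Σs^2 = 451, Σs·s = 451, Σs = 51, Σ1 = 7.
Moment sums: Σs^2·g = 82423, Σs·g = 8751, Σg = 958.
So AᵀA·[a, b, c]ᵀ = Aᵀg: [[38995, 4131, 451]; [4131, 451, 51]; [451, 51, 7]]·[a, b, c]ᵀ = [82423, 8751, 958]ᵀ.
Row-reducing yields a = 3067/1564, b = 33/23, c = 93/1564.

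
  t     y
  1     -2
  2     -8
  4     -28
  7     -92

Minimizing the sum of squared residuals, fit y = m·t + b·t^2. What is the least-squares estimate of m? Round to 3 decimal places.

Forming XᵀX = [[70, 416]; [416, 2674]] and Xᵀy = [-774, -4990]ᵀ gives XᵀX·[m, b]ᵀ = Xᵀy.
Eliminating b: 2674·(row 1) − 416·(row 2) gives 14124·m = 2674·(-774) − 416·(-4990) = 6164, so m = 1541/3531.
Then b = ((-4990) − 416·(1541/3531))/2674 = -6829/3531.

m = 0.436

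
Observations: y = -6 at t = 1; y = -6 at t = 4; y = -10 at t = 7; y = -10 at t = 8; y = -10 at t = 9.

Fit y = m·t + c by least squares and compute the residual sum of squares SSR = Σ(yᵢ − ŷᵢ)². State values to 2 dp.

SSR = 2.92

Normal-equation sums: Σt·t = 211, Σt = 29, Σ1 = 5.
Moment sums: Σt·y = -270, Σy = -42.
Determinant 211·5 − 29² = 214.
m = ((-270)·5 − 29·(-42))/214 = -66/107; c = (211·(-42) − 29·(-270))/214 = -516/107.
Residuals: -60/107, 138/107, -92/107, -26/107, 40/107; SSR = 312/107.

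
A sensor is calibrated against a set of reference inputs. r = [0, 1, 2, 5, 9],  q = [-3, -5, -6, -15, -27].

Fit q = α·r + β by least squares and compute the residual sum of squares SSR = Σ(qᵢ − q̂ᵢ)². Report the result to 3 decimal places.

Setting ∂/∂α … = 0 gives: 111·α + 17·β = -335;  17·α + 5·β = -56.
(Σr·r = 111, Σr = 17, Σ1 = 5, Σr·q = -335, Σq = -56.)
Determinant 111·5 − 17² = 266.
α = ((-335)·5 − 17·(-56))/266 = -723/266; β = (111·(-56) − 17·(-335))/266 = -521/266.
Residuals: -277/266, -43/133, 53/38, 73/133, -11/19; SSR = 1003/266.

SSR = 3.771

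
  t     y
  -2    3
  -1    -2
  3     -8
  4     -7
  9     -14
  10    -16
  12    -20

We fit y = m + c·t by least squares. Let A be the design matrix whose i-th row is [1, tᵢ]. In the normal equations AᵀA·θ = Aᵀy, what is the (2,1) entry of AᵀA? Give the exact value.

35

Row 2 ↔ basis t, column 1 ↔ basis 1, so (AᵀA)_{2,1} = Σᵢ t = (-2)·(1) + (-1)·(1) + (3)·(1) + (4)·(1) + (9)·(1) + (10)·(1) + (12)·(1) = 35.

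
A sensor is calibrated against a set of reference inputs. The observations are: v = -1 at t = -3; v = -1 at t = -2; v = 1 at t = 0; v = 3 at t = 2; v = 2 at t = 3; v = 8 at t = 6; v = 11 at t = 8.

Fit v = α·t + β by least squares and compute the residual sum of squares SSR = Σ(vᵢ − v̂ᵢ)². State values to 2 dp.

Setting ∂/∂α … = 0 gives: 126·α + 14·β = 153;  14·α + 7·β = 23.
(Σt·t = 126, Σt = 14, Σ1 = 7, Σt·v = 153, Σv = 23.)
Eliminating β: 7·(row 1) − 14·(row 2) gives 686·α = 7·153 − 14·23 = 749, so α = 107/98.
Then β = (23 − 14·(107/98))/7 = 54/49.
Residuals: 115/98, 4/49, -5/49, -2/7, -233/98, 17/49, 57/49; SSR = 843/98.

SSR = 8.60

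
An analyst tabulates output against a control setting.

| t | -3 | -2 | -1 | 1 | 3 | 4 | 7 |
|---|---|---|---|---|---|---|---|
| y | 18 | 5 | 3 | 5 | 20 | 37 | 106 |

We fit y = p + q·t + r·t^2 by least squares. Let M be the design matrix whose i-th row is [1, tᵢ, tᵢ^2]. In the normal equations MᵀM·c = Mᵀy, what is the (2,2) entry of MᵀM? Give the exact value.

89

Row 2 ↔ basis t, column 2 ↔ basis t, so (MᵀM)_{2,2} = Σᵢ (t)·(t) = (-3)·(-3) + (-2)·(-2) + (-1)·(-1) + (1)·(1) + (3)·(3) + (4)·(4) + (7)·(7) = 89.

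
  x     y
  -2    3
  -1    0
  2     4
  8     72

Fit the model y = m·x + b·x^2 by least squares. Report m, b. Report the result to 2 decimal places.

Compute the Gram sums: Σx·x = 73, Σx·x^2 = 511, Σx^2·x^2 = 4129.
Moment sums: Σx·y = 578, Σx^2·y = 4636.
Normal equations: [[73, 511]; [511, 4129]]·[m, b]ᵀ = [578, 4636]ᵀ.
Determinant 73·4129 − 511² = 40296.
m = (578·4129 − 511·4636)/40296 = 8783/20148; b = (73·4636 − 511·578)/40296 = 295/276.

m = 0.44, b = 1.07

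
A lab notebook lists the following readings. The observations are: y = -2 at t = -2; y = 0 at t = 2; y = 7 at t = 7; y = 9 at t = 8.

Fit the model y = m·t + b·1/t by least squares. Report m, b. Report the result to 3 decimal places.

Forming AᵀA = [[121, 4]; [4, 1681/3136]] and Aᵀy = [125, 25/8]ᵀ gives AᵀA·[m, b]ᵀ = Aᵀy.
Eliminating b: (1681/3136)·(row 1) − 4·(row 2) gives (153225/3136)·m = (1681/3136)·125 − 4·(25/8) = 170925/3136, so m = 2279/2043.
Then b = ((25/8) − 4·(2279/2043))/(1681/3136) = -5096/2043.

m = 1.116, b = -2.494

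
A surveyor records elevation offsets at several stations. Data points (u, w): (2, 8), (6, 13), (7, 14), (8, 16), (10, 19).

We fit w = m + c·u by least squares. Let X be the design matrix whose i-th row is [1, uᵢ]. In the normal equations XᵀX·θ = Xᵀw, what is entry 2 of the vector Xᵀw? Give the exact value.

Entry 2 ↔ basis u, so (Xᵀw)_{2} = Σᵢ (u)·wᵢ = (2)·(8) + (6)·(13) + (7)·(14) + (8)·(16) + (10)·(19) = 510.

510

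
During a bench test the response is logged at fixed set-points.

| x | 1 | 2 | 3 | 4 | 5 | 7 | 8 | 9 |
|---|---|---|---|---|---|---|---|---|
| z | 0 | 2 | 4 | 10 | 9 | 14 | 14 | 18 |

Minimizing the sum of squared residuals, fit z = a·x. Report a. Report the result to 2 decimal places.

a = 1.90

Sums needed: Σx·x = 249.
Moment sums: Σx·z = 473.
a = 473/249 = 1.8996.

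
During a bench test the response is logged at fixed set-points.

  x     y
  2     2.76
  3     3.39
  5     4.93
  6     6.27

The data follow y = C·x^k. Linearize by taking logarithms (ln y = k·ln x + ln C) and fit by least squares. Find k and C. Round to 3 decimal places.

k = 0.729, C = 1.600

With ln yᵢ as the transformed response and ln xᵢ as the regressor:
XᵀX = [[7.4881, 5.1930]; [5.1930, 4]], rhs = [7.9018, 5.6672]ᵀ  (here Σln x = 5.1930, Σ(ln x)² = 7.4881, Σln y = 5.6672, Σln x·ln y = 7.9018).
Slope k = (n·Σln x·ln y − Σln x·Σln y)/(n·Σ(ln x)² − (Σln x)²) = (4·7.9018 − 5.1930·5.6672)/2.9856 = 0.72943; ln C = (Σln y − k·Σln x)/n = 0.46982, so C = exp(0.46982) = 1.59971.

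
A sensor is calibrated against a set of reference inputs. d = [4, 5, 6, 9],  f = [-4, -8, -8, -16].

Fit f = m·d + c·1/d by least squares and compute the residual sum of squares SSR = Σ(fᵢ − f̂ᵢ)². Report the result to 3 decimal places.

Compute the Gram sums: Σd·d = 158, Σd·1/d = 4, Σ1/d·1/d = 4621/32400.
For Xᵀf: Σd·f = -248, Σ1/d·f = -257/45.
Normal equations: [[158, 4]; [4, 4621/32400]]·[m, c]ᵀ = [-248, -257/45]ᵀ.
det = 158·(4621/32400) − 4² = 105859/16200.
m = ((-248)·(4621/32400) − 4·(-257/45))/(105859/16200) = -202924/105859; c = (158·(-257/45) − 4·(-248))/(105859/16200) = 1452240/105859.
Residuals: 25200/105859, -122700/105859, 128632/105859, -28788/105859; SSR = 312352/105859.

SSR = 2.951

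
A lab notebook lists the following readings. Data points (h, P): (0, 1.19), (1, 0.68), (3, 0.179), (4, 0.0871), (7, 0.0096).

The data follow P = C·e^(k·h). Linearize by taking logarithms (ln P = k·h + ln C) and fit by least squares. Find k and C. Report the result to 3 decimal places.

k = -0.693, C = 1.315

Taking logs, ln P = k·h + ln C, so regress ln P on h.
Σh = 15.0000, Σ(h)² = 75.0000, Σln P = -9.0188, Σh·ln P = -47.8315.
Equations: 75.0000·k + 15.0000·ln C = -47.8315;  15.0000·k + 5·ln C = -9.0188.
Slope k = (n·Σh·ln P − Σh·Σln P)/(n·Σ(h)² − (Σh)²) = (5·-47.8315 − 15.0000·-9.0188)/150.0000 = -0.69251; ln C = (Σln P − k·Σh)/n = 0.27377, so C = exp(0.27377) = 1.31491.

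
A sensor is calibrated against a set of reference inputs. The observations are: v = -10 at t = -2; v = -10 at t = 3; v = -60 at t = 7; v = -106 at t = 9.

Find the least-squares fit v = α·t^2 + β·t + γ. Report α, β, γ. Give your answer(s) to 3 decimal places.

Normal-equation sums: Σt^2·t^2 = 9059, Σt^2·t = 1091, Σt^2 = 143, Σt·t = 143, Σt = 17, Σ1 = 4.
And Σt^2·v = -11656, Σt·v = -1384, Σv = -186.
Row-reducing yields α = -7489/5078, β = 8555/5078, γ = -2377/2539.

α = -1.475, β = 1.685, γ = -0.936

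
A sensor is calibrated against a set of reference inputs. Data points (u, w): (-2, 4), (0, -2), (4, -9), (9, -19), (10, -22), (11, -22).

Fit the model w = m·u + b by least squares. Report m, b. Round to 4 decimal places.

m = -2.0066, b = -0.9648

The normal equations are: 322·m + 32·b = -677;  32·m + 6·b = -70.
Δ = 322·6 − 32² = 908.
m = ((-677)·6 − 32·(-70))/908 = -911/454; b = (322·(-70) − 32·(-677))/908 = -219/227.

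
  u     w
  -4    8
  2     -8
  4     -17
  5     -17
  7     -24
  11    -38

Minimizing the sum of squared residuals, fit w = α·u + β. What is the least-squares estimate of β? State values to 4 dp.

β = -3.2865

Normal-equation sums: Σu·u = 231, Σu = 25, Σ1 = 6.
Right-hand side: Σu·w = -787, Σw = -96.
Normal equations: [[231, 25]; [25, 6]]·[α, β]ᵀ = [-787, -96]ᵀ.
Eliminating β: 6·(row 1) − 25·(row 2) gives 761·α = 6·(-787) − 25·(-96) = -2322, so α = -2322/761.
Then β = ((-96) − 25·(-2322/761))/6 = -2501/761.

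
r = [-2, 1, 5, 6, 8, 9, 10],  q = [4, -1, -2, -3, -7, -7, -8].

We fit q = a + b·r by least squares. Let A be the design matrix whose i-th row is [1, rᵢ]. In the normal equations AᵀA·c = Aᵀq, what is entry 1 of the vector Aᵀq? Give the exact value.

Entry 1 ↔ basis 1, so (Aᵀq)_{1} = Σᵢ qᵢ = (1)·(4) + (1)·(-1) + (1)·(-2) + (1)·(-3) + (1)·(-7) + (1)·(-7) + (1)·(-8) = -24.

-24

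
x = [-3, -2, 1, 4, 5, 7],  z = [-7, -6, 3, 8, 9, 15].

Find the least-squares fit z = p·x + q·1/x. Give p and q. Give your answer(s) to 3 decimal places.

p = 2.010, q = 1.493

Sums needed: Σx·x = 104, Σx·1/x = 6, Σ1/x·1/x = 261781/176400.
And Σx·z = 218, Σ1/x·z = 1499/105.
MᵀM·[p, q]ᵀ = Mᵀz becomes [[104, 6]; [6, 261781/176400]]·[p, q]ᵀ = [218, 1499/105]ᵀ.
Eliminating q: (261781/176400)·(row 1) − 6·(row 2) gives (2609353/22050)·p = (261781/176400)·218 − 6·(1499/105) = 20979169/88200, so p = 20979169/10437412.
Then q = ((1499/105) − 6·(20979169/10437412))/(261781/176400) = 3896760/2609353.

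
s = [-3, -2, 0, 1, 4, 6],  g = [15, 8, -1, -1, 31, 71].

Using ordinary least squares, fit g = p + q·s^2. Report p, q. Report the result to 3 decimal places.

Compute the Gram sums: Σ1 = 6, Σs^2 = 66, Σs^2·s^2 = 1650.
For Mᵀg: Σg = 123, Σs^2·g = 3218.
Normal equations: [[6, 66]; [66, 1650]]·[p, q]ᵀ = [123, 3218]ᵀ.
Eliminating q: 1650·(row 1) − 66·(row 2) gives 5544·p = 1650·123 − 66·3218 = -9438, so p = -143/84.
Then q = (3218 − 66·(-143/84))/1650 = 1865/924.

p = -1.702, q = 2.018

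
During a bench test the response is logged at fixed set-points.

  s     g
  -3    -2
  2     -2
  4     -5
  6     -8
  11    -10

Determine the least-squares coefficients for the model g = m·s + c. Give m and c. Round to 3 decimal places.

XᵀX·[m, c]ᵀ = Xᵀg reads: 186·m + 20·c = -176;  20·m + 5·c = -27.
Determinant 186·5 − 20² = 530.
m = ((-176)·5 − 20·(-27))/530 = -34/53; c = (186·(-27) − 20·(-176))/530 = -751/265.

m = -0.642, c = -2.834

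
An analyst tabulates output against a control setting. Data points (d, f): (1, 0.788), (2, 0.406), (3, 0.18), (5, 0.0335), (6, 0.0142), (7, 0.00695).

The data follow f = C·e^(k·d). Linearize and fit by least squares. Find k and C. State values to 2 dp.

Linearized form: ln f = k·d + ln C. From the 6 transformed points,
Σd = 24.0000, Σ(d)² = 124.0000, Σln f = -15.4742, Σd·ln f = -84.4767.
Equations: 124.0000·k + 24.0000·ln C = -84.4767;  24.0000·k + 6·ln C = -15.4742.
Δ = 124.0000·6 − (24.0000)² = 168.0000; k = (-84.4767·6 − 24.0000·-15.4742)/168.0000 = -0.80643, ln C = (124.0000·-15.4742 − 24.0000·-84.4767)/168.0000 = 0.64667, so C = exp(0.64667) = 1.90917.

k = -0.81, C = 1.91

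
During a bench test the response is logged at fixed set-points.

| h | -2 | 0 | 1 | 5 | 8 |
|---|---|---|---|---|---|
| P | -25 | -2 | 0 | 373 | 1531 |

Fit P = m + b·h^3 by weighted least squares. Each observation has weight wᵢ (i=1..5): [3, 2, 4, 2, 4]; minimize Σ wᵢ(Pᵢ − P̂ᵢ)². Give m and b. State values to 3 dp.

From the data, Σwᵢ·1 = 15, Σwᵢ·h^3 = 2278, Σwᵢ·h^3·h^3 = 1080022.
For AᵀWP: Σwᵢ·P = 6791, Σwᵢ·h^3·P = 3229338.
AᵀWA·[m, b]ᵀ = AᵀWP becomes [[15, 2278]; [2278, 1080022]]·[m, b]ᵀ = [6791, 3229338]ᵀ.
Determinant 15·1080022 − 2278² = 11011046.
m = (6791·1080022 − 2278·3229338)/11011046 = -11001281/5505523; b = (15·3229338 − 2278·6791)/11011046 = 16485086/5505523.

m = -1.998, b = 2.994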